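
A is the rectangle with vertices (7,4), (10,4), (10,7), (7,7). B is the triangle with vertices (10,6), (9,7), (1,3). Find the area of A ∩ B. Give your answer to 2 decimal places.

The intersection is the polygon with vertices (7,6), (9,7), (10,6), (7,5).
By the shoelace formula its area is 3.00.

3.00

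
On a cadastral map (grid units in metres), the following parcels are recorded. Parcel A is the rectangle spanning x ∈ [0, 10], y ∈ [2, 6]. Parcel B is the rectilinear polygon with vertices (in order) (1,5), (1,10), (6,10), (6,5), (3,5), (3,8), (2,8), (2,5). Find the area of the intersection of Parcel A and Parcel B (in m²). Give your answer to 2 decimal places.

4.00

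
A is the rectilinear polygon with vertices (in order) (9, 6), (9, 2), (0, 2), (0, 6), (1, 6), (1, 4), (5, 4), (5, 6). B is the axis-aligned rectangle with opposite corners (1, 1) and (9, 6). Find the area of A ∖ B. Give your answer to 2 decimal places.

4.00

|A| = 28, |A∩B| = 24.
|A ∖ B| = |A| − |A∩B| = 28 − 24 = 4.00.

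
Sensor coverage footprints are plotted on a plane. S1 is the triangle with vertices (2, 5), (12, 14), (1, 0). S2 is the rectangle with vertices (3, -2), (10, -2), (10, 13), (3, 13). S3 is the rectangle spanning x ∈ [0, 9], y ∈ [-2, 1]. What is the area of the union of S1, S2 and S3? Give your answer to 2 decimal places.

119.86

By inclusion–exclusion:
Individual areas: |S1| = 20.5, |S2| = 105, |S3| = 27.
|S1∩S2| = 14.35.
|S1∩S3| = 0.2929.
|S2∩S3|: x∈[3,9], y∈[-2,1] → 6·3 = 18.
|S1∩S2∩S3| = 0.
|S1 ∪ S2 ∪ S3| = 152.5 − 32.6429 + 0 = 119.86.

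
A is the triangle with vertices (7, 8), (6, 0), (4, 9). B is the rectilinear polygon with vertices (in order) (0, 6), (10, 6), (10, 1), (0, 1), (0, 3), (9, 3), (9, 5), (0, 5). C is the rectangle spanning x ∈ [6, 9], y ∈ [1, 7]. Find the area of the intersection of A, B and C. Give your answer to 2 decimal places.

1.19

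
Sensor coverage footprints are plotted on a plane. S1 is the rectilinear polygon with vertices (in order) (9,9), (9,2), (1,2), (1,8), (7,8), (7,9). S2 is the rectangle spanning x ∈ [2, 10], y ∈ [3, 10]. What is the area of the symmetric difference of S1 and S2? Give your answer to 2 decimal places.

|S1| = 50, |S2| = 56, |S1∩S2| = 37.
|S1 △ S2| = |S1| + |S2| − 2·|S1∩S2| = 50 + 56 − 74 = 32.00.

32.00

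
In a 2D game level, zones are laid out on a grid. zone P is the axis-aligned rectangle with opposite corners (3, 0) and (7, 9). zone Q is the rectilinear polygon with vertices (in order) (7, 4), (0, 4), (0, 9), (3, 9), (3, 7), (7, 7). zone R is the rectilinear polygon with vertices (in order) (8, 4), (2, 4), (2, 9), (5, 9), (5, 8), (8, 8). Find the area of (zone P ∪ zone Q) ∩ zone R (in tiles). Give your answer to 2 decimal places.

|zone P ∪ zone Q| = 51.
|(zone P ∪ zone Q) ∩ zone R| = 23.00.

23.00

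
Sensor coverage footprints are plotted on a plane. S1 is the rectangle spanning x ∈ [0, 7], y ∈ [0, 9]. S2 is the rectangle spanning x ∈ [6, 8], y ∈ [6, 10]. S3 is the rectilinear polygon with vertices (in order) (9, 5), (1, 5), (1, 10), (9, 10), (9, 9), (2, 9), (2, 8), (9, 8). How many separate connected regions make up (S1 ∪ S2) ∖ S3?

(S1 ∪ S2) ∖ S3 splits into 2 disjoint pieces (area 39, area 6).

2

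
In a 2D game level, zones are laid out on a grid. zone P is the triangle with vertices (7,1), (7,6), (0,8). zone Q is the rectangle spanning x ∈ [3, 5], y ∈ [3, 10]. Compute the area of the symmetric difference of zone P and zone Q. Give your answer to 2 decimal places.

20.07

|zone P| = 17.5, |zone Q| = 14, |zone P∩zone Q| = 5.7143.
|zone P △ zone Q| = |zone P| + |zone Q| − 2·|zone P∩zone Q| = 17.5 + 14 − 11.4286 = 20.07.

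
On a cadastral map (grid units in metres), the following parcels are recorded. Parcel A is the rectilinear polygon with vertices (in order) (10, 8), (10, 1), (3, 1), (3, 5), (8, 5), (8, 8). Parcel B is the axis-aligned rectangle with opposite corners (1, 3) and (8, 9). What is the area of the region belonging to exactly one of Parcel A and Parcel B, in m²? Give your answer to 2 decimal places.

|Parcel A| = 34, |Parcel B| = 42, |Parcel A∩Parcel B| = 10.
|Parcel A △ Parcel B| = |Parcel A| + |Parcel B| − 2·|Parcel A∩Parcel B| = 34 + 42 − 20 = 56.00.

56.00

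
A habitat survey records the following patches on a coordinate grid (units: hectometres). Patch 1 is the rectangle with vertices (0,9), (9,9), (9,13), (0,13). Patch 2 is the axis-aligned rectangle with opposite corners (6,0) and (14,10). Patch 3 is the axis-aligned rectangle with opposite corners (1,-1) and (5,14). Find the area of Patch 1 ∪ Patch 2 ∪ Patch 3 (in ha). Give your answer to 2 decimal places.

By inclusion–exclusion:
Individual areas: |Patch 1| = 36, |Patch 2| = 80, |Patch 3| = 60.
|Patch 1∩Patch 2|: x∈[6,9], y∈[9,10] → 3·1 = 3.
|Patch 1∩Patch 3|: x∈[1,5], y∈[9,13] → 4·4 = 16.
|Patch 2∩Patch 3| = 0 (no overlap).
|Patch 1∩Patch 2∩Patch 3| = 0.
|Patch 1 ∪ Patch 2 ∪ Patch 3| = 176 − 19 + 0 = 157.00.

157.00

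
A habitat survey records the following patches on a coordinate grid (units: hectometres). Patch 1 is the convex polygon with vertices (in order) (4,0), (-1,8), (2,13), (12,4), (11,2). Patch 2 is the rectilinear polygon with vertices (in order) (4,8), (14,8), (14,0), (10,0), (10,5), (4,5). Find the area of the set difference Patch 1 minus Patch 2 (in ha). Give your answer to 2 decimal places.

66.25

|Patch 1| = 86.5, |Patch 1∩Patch 2| = 20.254.
|Patch 1 ∖ Patch 2| = |Patch 1| − |Patch 1∩Patch 2| = 86.5 − 20.254 = 66.25.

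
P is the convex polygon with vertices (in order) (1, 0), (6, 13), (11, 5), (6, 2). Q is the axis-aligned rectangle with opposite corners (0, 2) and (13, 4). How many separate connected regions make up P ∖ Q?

2

P ∖ Q splits into 2 disjoint pieces (area 4.2308, area 39.7436).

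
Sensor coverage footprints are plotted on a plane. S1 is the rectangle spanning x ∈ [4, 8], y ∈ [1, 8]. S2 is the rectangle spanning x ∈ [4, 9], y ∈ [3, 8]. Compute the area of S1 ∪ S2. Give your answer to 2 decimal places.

33.00

By inclusion–exclusion:
Individual areas: |S1| = 28, |S2| = 25.
|S1∩S2|: x∈[4,8], y∈[3,8] → 4·5 = 20.
|S1 ∪ S2| = 53 − 20 = 33.00.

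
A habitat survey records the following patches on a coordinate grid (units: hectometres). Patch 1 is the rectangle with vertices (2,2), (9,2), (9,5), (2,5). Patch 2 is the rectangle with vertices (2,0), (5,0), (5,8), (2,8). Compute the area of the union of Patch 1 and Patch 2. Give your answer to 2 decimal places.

By inclusion–exclusion:
Individual areas: |Patch 1| = 21, |Patch 2| = 24.
|Patch 1∩Patch 2|: x∈[2,5], y∈[2,5] → 3·3 = 9.
|Patch 1 ∪ Patch 2| = 45 − 9 = 36.00.

36.00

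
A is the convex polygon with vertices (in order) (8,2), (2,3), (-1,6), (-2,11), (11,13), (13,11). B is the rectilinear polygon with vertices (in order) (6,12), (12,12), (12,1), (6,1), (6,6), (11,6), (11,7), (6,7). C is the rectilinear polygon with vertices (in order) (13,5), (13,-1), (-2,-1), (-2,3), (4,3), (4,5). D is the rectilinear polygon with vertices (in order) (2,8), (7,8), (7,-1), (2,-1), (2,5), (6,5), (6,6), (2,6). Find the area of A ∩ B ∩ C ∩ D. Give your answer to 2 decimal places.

The intersection is the polygon with vertices (7,5), (7,2.167), (6,2.333), (6,5).
By the shoelace formula its area is 2.75.

2.75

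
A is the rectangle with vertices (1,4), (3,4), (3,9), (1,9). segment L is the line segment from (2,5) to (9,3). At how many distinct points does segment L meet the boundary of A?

The segment meets the boundary at (3,4.714).

1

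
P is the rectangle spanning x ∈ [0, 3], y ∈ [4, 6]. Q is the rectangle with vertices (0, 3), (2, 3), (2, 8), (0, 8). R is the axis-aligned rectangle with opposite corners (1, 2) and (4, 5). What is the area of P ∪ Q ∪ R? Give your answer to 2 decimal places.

By inclusion–exclusion:
Individual areas: |P| = 6, |Q| = 10, |R| = 9.
|P∩Q|: x∈[0,2], y∈[4,6] → 2·2 = 4.
|P∩R|: x∈[1,3], y∈[4,5] → 2·1 = 2.
|Q∩R|: x∈[1,2], y∈[3,5] → 1·2 = 2.
|P∩Q∩R| = 1.
|P ∪ Q ∪ R| = 25 − 8 + 1 = 18.00.

18.00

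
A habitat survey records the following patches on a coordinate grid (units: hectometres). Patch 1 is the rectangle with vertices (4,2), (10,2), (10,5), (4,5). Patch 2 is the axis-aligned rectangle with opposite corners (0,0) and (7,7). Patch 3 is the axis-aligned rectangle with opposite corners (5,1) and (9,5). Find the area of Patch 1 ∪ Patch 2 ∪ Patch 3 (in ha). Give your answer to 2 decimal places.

60.00

By inclusion–exclusion:
Individual areas: |Patch 1| = 18, |Patch 2| = 49, |Patch 3| = 16.
|Patch 1∩Patch 2|: x∈[4,7], y∈[2,5] → 3·3 = 9.
|Patch 1∩Patch 3|: x∈[5,9], y∈[2,5] → 4·3 = 12.
|Patch 2∩Patch 3|: x∈[5,7], y∈[1,5] → 2·4 = 8.
|Patch 1∩Patch 2∩Patch 3| = 6.
|Patch 1 ∪ Patch 2 ∪ Patch 3| = 83 − 29 + 6 = 60.00.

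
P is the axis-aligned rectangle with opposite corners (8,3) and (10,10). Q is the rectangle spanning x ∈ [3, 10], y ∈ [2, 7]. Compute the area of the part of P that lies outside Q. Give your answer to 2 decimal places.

|P∩Q|: x∈[8,10], y∈[3,7] → 2·4 = 8.
|P| = 14.
|P ∖ Q| = |P| − |P∩Q| = 14 − 8 = 6.00.

6.00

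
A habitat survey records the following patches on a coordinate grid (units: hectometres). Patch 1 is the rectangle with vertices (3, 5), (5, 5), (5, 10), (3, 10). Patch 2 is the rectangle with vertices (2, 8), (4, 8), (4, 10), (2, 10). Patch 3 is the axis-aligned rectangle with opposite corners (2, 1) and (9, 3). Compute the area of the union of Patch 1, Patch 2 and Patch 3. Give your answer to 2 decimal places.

26.00

By inclusion–exclusion:
Individual areas: |Patch 1| = 10, |Patch 2| = 4, |Patch 3| = 14.
|Patch 1∩Patch 2|: x∈[3,4], y∈[8,10] → 1·2 = 2.
|Patch 1∩Patch 3| = 0 (no overlap).
|Patch 2∩Patch 3| = 0 (no overlap).
|Patch 1∩Patch 2∩Patch 3| = 0.
|Patch 1 ∪ Patch 2 ∪ Patch 3| = 28 − 2 + 0 = 26.00.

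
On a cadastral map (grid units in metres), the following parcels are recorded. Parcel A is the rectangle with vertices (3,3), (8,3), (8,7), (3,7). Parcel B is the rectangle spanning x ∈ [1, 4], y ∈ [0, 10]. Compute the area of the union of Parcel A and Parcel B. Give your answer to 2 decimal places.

46.00

By inclusion–exclusion:
Individual areas: |Parcel A| = 20, |Parcel B| = 30.
|Parcel A∩Parcel B|: x∈[3,4], y∈[3,7] → 1·4 = 4.
|Parcel A ∪ Parcel B| = 50 − 4 = 46.00.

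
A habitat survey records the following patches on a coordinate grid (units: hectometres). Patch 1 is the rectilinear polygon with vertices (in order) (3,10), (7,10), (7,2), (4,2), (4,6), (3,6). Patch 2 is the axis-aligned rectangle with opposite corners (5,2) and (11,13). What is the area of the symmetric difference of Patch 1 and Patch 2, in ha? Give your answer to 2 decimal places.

62.00

|Patch 1| = 28, |Patch 2| = 66, |Patch 1∩Patch 2| = 16.
|Patch 1 △ Patch 2| = |Patch 1| + |Patch 2| − 2·|Patch 1∩Patch 2| = 28 + 66 − 32 = 62.00.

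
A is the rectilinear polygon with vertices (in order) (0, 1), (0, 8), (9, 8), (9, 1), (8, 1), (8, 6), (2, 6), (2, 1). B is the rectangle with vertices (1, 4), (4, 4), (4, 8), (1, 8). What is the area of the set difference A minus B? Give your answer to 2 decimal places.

|A| = 33, |A∩B| = 8.
|A ∖ B| = |A| − |A∩B| = 33 − 8 = 25.00.

25.00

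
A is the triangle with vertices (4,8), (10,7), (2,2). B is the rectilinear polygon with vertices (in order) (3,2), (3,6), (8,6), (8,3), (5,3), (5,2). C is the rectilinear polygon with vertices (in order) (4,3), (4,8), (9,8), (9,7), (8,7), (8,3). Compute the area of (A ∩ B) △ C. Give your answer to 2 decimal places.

|A ∩ B| = 8.8958.
|(A ∩ B) ∩ C| = 6.
|(A ∩ B) △ C| = 8.8958 + 21 − 12 = 17.90.

17.90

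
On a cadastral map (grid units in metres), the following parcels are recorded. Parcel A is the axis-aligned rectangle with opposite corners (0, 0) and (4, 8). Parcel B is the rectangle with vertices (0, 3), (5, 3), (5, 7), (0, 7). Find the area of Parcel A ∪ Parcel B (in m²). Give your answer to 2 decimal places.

By inclusion–exclusion:
Individual areas: |Parcel A| = 32, |Parcel B| = 20.
|Parcel A∩Parcel B|: x∈[0,4], y∈[3,7] → 4·4 = 16.
|Parcel A ∪ Parcel B| = 52 − 16 = 36.00.

36.00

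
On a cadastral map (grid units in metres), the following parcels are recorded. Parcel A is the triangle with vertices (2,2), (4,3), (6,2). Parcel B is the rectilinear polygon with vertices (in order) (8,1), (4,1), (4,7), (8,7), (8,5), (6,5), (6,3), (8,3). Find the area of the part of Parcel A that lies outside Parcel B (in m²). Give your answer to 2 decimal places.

1.00

|Parcel A| = 2, |Parcel A∩Parcel B| = 1.
|Parcel A ∖ Parcel B| = |Parcel A| − |Parcel A∩Parcel B| = 2 − 1 = 1.00.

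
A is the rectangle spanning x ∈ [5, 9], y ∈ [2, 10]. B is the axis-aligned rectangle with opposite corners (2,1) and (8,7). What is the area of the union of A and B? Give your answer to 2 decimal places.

By inclusion–exclusion:
Individual areas: |A| = 32, |B| = 36.
|A∩B|: x∈[5,8], y∈[2,7] → 3·5 = 15.
|A ∪ B| = 68 − 15 = 53.00.

53.00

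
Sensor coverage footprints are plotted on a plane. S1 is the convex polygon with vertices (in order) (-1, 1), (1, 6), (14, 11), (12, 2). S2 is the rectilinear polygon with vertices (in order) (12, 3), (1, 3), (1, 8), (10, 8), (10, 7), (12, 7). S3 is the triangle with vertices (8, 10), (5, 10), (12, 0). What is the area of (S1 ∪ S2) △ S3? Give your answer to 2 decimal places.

|S1 ∪ S2| = 90.2.
|(S1 ∪ S2) ∩ S3| = 10.1683.
|(S1 ∪ S2) △ S3| = 90.2 + 15 − 20.3365 = 84.86.

84.86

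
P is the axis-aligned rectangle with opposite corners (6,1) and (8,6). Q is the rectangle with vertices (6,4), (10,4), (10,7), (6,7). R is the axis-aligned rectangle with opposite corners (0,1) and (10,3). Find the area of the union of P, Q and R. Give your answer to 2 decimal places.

34.00

By inclusion–exclusion:
Individual areas: |P| = 10, |Q| = 12, |R| = 20.
|P∩Q|: x∈[6,8], y∈[4,6] → 2·2 = 4.
|P∩R|: x∈[6,8], y∈[1,3] → 2·2 = 4.
|Q∩R| = 0 (no overlap).
|P∩Q∩R| = 0.
|P ∪ Q ∪ R| = 42 − 8 + 0 = 34.00.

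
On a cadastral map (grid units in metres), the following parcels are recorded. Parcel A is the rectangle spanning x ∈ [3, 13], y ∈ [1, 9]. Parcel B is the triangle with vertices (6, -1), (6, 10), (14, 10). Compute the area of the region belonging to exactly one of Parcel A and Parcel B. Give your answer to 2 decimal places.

54.28

|Parcel A| = 80, |Parcel B| = 44, |Parcel A∩Parcel B| = 34.858.
|Parcel A △ Parcel B| = |Parcel A| + |Parcel B| − 2·|Parcel A∩Parcel B| = 80 + 44 − 69.7159 = 54.28.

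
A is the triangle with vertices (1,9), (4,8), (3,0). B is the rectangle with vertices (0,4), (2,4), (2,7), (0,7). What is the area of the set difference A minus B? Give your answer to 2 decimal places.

|A| = 12.5, |A∩B| = 0.6944.
|A ∖ B| = |A| − |A∩B| = 12.5 − 0.6944 = 11.81.

11.81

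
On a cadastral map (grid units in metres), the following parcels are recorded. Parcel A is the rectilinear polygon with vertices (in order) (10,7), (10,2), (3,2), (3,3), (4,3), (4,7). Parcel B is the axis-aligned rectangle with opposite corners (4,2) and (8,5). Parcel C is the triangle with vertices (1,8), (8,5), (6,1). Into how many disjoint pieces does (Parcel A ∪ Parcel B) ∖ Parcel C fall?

(Parcel A ∪ Parcel B) ∖ Parcel C splits into 2 disjoint pieces (area 16.8214, area 2.1571).

2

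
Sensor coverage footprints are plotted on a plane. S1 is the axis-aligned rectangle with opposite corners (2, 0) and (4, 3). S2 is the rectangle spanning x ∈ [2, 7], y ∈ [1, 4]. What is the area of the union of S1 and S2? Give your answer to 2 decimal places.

By inclusion–exclusion:
Individual areas: |S1| = 6, |S2| = 15.
|S1∩S2|: x∈[2,4], y∈[1,3] → 2·2 = 4.
|S1 ∪ S2| = 21 − 4 = 17.00.

17.00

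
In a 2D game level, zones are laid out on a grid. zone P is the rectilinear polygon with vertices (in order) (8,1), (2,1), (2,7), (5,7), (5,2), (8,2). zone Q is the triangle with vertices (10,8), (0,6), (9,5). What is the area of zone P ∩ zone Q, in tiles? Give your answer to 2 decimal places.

The intersection is the polygon with vertices (2,6.4), (5,7), (5,5.444), (2,5.778).
By the shoelace formula its area is 3.27.

3.27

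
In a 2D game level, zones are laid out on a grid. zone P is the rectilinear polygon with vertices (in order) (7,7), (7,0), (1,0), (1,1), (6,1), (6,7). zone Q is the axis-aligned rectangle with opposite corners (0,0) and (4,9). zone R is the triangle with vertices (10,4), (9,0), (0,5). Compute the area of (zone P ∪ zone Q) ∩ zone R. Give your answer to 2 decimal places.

6.61

|zone P ∪ zone Q| = 45.
|(zone P ∪ zone Q) ∩ zone R| = 6.61.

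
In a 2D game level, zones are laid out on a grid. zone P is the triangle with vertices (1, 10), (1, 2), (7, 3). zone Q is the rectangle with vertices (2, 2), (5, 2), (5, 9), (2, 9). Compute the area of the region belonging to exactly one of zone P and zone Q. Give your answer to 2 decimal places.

|zone P| = 24, |zone Q| = 21, |zone P∩zone Q| = 14.
|zone P △ zone Q| = |zone P| + |zone Q| − 2·|zone P∩zone Q| = 24 + 21 − 28 = 17.00.

17.00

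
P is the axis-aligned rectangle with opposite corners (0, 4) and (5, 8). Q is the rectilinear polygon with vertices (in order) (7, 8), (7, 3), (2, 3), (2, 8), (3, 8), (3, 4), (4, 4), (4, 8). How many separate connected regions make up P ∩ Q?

P ∩ Q splits into 2 disjoint pieces (area 4, area 4).

2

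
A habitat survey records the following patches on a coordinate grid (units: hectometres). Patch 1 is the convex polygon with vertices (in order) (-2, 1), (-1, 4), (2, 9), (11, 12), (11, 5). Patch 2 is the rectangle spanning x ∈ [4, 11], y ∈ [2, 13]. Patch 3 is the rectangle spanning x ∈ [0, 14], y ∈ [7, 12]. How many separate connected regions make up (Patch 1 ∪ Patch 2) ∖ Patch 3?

(Patch 1 ∪ Patch 2) ∖ Patch 3 splits into 2 disjoint pieces (area 58.2615, area 7).

2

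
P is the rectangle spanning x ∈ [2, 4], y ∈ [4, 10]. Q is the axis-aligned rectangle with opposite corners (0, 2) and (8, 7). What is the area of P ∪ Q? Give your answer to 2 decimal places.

46.00

By inclusion–exclusion:
Individual areas: |P| = 12, |Q| = 40.
|P∩Q|: x∈[2,4], y∈[4,7] → 2·3 = 6.
|P ∪ Q| = 52 − 6 = 46.00.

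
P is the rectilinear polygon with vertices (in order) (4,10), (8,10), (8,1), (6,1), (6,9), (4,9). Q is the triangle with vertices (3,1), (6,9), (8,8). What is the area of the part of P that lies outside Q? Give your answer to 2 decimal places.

|P| = 20, |P∩Q| = 3.8.
|P ∖ Q| = |P| − |P∩Q| = 20 − 3.8 = 16.20.

16.20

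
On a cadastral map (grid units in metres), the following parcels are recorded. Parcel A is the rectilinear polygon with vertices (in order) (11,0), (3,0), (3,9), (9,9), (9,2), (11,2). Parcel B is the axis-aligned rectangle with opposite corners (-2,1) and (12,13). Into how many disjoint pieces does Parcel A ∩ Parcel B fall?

Parcel A ∩ Parcel B is a single connected region.

1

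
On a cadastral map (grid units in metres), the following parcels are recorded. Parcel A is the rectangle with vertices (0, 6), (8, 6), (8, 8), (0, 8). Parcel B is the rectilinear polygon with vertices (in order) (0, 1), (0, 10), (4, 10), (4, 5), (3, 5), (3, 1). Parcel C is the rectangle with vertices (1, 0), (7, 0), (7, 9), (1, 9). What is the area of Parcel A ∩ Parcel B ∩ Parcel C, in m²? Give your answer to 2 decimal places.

The intersection is the polygon with vertices (4,6), (1,6), (1,8), (4,8).
By the shoelace formula its area is 6.00.

6.00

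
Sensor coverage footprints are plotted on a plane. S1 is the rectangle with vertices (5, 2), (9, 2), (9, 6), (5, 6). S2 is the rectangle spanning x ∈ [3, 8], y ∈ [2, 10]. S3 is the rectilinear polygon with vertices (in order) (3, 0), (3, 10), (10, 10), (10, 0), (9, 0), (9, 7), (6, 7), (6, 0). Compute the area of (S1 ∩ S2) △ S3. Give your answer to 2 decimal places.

53.00

|S1 ∩ S2| = 12.
|(S1 ∩ S2) ∩ S3| = 4.
|(S1 ∩ S2) △ S3| = 12 + 49 − 8 = 53.00.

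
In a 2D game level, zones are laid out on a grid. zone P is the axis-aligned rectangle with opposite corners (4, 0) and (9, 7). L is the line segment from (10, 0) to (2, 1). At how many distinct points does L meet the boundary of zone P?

2

The segment meets the boundary at (4,0.75), (9,0.125).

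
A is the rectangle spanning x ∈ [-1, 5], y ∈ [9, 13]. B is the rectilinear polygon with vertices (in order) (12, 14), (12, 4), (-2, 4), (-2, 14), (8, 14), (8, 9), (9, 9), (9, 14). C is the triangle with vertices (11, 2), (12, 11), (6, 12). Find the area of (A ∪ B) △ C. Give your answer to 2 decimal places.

|A ∪ B| = 135.
|(A ∪ B) ∩ C| = 23.6944.
|(A ∪ B) △ C| = 135 + 27.5 − 47.3889 = 115.11.

115.11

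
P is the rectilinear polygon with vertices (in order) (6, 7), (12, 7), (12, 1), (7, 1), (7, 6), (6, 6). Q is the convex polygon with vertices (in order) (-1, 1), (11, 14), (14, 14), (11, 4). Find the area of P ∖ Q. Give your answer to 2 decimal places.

|P| = 31, |P∩Q| = 16.35.
|P ∖ Q| = |P| − |P∩Q| = 31 − 16.35 = 14.65.

14.65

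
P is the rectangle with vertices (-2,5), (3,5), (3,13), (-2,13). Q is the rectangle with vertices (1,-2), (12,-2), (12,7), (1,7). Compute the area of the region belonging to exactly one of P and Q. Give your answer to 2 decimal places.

|P∩Q|: x∈[1,3], y∈[5,7] → 2·2 = 4.
|P △ Q| = |P| + |Q| − 2·|P∩Q| = 40 + 99 − 8 = 131.00.

131.00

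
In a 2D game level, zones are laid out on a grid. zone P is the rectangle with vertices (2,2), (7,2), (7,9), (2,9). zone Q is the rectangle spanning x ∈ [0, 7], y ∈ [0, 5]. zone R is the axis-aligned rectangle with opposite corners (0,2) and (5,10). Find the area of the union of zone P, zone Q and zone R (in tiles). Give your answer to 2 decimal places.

68.00

By inclusion–exclusion:
Individual areas: |zone P| = 35, |zone Q| = 35, |zone R| = 40.
|zone P∩zone Q|: x∈[2,7], y∈[2,5] → 5·3 = 15.
|zone P∩zone R|: x∈[2,5], y∈[2,9] → 3·7 = 21.
|zone Q∩zone R|: x∈[0,5], y∈[2,5] → 5·3 = 15.
|zone P∩zone Q∩zone R| = 9.
|zone P ∪ zone Q ∪ zone R| = 110 − 51 + 9 = 68.00.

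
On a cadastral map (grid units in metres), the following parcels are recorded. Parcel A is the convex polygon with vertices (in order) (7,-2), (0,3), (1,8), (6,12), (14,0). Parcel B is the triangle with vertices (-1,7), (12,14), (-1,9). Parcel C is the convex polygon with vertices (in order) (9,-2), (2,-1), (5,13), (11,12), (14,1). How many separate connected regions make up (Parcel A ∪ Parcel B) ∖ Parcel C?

4

(Parcel A ∪ Parcel B) ∖ Parcel C splits into 4 disjoint pieces (area 28.4834, area 0.929, area 1.3528, area 0.1667).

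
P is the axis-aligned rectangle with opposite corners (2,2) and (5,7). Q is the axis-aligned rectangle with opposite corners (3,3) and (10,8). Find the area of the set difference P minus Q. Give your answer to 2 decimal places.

|P∩Q|: x∈[3,5], y∈[3,7] → 2·4 = 8.
|P| = 15.
|P ∖ Q| = |P| − |P∩Q| = 15 − 8 = 7.00.

7.00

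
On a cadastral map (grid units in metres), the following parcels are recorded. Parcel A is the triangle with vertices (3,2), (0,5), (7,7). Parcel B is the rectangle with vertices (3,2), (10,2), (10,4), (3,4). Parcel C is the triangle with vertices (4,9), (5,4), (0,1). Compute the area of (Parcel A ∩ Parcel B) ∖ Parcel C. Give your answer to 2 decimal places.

0.49

|Parcel A ∩ Parcel B| = 1.6.
|(Parcel A ∩ Parcel B) ∩ Parcel C| = 1.1077.
|(Parcel A ∩ Parcel B) ∖ Parcel C| = 1.6 − 1.1077 = 0.49.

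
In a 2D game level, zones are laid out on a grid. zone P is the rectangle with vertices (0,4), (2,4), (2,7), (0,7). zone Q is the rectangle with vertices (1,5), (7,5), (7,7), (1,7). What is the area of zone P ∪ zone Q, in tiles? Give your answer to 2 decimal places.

16.00

By inclusion–exclusion:
Individual areas: |zone P| = 6, |zone Q| = 12.
|zone P∩zone Q|: x∈[1,2], y∈[5,7] → 1·2 = 2.
|zone P ∪ zone Q| = 18 − 2 = 16.00.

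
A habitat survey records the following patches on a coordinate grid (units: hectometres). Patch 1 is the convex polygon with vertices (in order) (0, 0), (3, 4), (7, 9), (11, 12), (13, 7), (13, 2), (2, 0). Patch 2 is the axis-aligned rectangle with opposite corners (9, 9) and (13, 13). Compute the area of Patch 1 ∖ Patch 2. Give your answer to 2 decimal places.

75.70

|Patch 1| = 82, |Patch 1∩Patch 2| = 6.3.
|Patch 1 ∖ Patch 2| = |Patch 1| − |Patch 1∩Patch 2| = 82 − 6.3 = 75.70.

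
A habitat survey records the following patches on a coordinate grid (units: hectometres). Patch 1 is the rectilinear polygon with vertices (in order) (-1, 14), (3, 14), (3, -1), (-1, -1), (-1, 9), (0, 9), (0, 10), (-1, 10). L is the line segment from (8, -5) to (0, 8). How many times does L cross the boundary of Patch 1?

The segment meets the boundary at (3,3.125).

1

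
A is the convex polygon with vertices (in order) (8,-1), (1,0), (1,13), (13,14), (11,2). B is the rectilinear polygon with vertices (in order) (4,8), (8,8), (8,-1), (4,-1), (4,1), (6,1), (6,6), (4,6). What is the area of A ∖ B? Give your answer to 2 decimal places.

123.14

|A| = 148, |A∩B| = 24.8571.
|A ∖ B| = |A| − |A∩B| = 148 − 24.8571 = 123.14.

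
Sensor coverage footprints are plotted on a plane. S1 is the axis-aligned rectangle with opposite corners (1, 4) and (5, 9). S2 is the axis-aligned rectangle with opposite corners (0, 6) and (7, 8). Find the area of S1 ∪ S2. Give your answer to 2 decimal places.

26.00

By inclusion–exclusion:
Individual areas: |S1| = 20, |S2| = 14.
|S1∩S2|: x∈[1,5], y∈[6,8] → 4·2 = 8.
|S1 ∪ S2| = 34 − 8 = 26.00.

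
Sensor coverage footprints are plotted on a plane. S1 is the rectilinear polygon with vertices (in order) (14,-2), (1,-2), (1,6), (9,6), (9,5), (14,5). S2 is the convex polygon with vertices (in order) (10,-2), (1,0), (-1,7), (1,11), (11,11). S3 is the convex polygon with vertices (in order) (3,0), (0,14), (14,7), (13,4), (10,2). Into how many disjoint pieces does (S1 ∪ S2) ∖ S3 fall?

2

(S1 ∪ S2) ∖ S3 splits into 2 disjoint pieces (area 66.9583, area 6.0185).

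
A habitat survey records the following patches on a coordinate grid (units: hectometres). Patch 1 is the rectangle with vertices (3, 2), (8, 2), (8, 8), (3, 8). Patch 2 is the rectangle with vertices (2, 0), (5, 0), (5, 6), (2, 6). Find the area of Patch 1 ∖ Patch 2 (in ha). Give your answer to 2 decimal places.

22.00

|Patch 1∩Patch 2|: x∈[3,5], y∈[2,6] → 2·4 = 8.
|Patch 1| = 30.
|Patch 1 ∖ Patch 2| = |Patch 1| − |Patch 1∩Patch 2| = 30 − 8 = 22.00.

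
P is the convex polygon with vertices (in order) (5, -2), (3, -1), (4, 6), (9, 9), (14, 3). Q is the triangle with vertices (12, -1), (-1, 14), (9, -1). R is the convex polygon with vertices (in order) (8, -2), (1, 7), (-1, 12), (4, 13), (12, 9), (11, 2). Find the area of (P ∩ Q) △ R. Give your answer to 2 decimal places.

95.79

|P ∩ Q| = 12.725.
|(P ∩ Q) ∩ R| = 12.7175.
|(P ∩ Q) △ R| = 12.725 + 108.5 − 25.435 = 95.79.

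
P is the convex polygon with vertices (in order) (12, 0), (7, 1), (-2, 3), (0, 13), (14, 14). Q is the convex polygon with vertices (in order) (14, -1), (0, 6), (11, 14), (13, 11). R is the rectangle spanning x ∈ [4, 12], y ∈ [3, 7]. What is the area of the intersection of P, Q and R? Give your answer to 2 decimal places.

The intersection is the polygon with vertices (4,4), (4,7), (12,7), (12,3), (6,3).
By the shoelace formula its area is 31.00.

31.00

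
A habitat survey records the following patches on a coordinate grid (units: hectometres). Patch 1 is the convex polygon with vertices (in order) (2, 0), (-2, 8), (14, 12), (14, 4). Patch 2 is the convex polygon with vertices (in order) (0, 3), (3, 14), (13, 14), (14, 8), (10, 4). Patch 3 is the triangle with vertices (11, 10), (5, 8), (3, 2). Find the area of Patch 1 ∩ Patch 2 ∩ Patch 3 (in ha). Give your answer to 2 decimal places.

15.35

The intersection is the polygon with vertices (3.448,3.345), (5,8), (11,10), (4.444,3.444).
By the shoelace formula its area is 15.35.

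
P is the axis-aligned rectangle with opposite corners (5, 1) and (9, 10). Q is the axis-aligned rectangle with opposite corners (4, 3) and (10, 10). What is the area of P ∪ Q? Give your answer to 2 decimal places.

50.00

By inclusion–exclusion:
Individual areas: |P| = 36, |Q| = 42.
|P∩Q|: x∈[5,9], y∈[3,10] → 4·7 = 28.
|P ∪ Q| = 78 − 28 = 50.00.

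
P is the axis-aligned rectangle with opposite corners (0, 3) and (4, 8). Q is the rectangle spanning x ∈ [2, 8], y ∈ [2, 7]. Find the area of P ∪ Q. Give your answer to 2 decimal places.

42.00

By inclusion–exclusion:
Individual areas: |P| = 20, |Q| = 30.
|P∩Q|: x∈[2,4], y∈[3,7] → 2·4 = 8.
|P ∪ Q| = 50 − 8 = 42.00.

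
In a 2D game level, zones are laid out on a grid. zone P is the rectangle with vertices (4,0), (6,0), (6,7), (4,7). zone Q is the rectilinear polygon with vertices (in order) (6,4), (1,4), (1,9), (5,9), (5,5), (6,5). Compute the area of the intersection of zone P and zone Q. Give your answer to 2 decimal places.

4.00

The intersection is the polygon with vertices (6,4), (4,4), (4,7), (5,7), (5,5), (6,5).
By the shoelace formula its area is 4.00.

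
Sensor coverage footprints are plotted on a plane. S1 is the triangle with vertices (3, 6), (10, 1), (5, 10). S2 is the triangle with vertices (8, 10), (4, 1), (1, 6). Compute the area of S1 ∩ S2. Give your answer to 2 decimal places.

The intersection is the polygon with vertices (3,6), (3.8,7.6), (5.723,8.699), (6.667,7), (5.446,4.253).
By the shoelace formula its area is 9.11.

9.11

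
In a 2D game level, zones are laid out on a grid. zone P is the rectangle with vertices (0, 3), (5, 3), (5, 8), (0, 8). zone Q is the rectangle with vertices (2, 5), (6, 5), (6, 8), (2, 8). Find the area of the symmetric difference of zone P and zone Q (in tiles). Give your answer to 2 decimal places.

19.00

|zone P∩zone Q|: x∈[2,5], y∈[5,8] → 3·3 = 9.
|zone P △ zone Q| = |zone P| + |zone Q| − 2·|zone P∩zone Q| = 25 + 12 − 18 = 19.00.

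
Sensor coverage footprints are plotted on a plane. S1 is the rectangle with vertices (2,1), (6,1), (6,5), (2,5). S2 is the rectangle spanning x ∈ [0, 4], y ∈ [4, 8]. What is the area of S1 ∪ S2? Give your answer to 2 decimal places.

By inclusion–exclusion:
Individual areas: |S1| = 16, |S2| = 16.
|S1∩S2|: x∈[2,4], y∈[4,5] → 2·1 = 2.
|S1 ∪ S2| = 32 − 2 = 30.00.

30.00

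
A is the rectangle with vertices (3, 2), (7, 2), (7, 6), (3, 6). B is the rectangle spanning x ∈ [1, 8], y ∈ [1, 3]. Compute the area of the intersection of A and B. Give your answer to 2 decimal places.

|A∩B|: x∈[3,7], y∈[2,3] → 4·1 = 4.

4.00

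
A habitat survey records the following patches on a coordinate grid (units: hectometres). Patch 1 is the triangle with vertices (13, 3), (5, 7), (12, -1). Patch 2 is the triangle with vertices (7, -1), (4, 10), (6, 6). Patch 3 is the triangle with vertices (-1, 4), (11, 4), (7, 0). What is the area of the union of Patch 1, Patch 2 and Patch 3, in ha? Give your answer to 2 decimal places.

By inclusion–exclusion:
Individual areas: |Patch 1| = 18, |Patch 2| = 5, |Patch 3| = 24.
|Patch 1∩Patch 2| = 0.2398.
|Patch 1∩Patch 3| = 3.0375.
|Patch 2∩Patch 3| = 1.5424.
|Patch 1∩Patch 2∩Patch 3| = 0.
|Patch 1 ∪ Patch 2 ∪ Patch 3| = 47 − 4.8197 + 0 = 42.18.

42.18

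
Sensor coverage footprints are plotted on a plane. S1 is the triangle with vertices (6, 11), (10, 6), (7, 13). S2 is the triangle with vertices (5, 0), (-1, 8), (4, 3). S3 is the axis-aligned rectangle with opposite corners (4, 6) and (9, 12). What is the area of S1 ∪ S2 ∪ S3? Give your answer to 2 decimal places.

36.01

By inclusion–exclusion:
Individual areas: |S1| = 6.5, |S2| = 5, |S3| = 30.
|S1∩S2| = 0.
|S1∩S3| = 5.494.
|S2∩S3| = 0.
|S1∩S2∩S3| = 0.
|S1 ∪ S2 ∪ S3| = 41.5 − 5.494 + 0 = 36.01.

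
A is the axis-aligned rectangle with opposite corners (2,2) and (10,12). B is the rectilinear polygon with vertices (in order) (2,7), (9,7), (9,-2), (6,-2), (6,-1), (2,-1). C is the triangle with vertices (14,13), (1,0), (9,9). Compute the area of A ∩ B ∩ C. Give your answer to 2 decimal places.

2.50

The intersection is the polygon with vertices (8,7), (3,2), (2.778,2), (7.222,7).
By the shoelace formula its area is 2.50.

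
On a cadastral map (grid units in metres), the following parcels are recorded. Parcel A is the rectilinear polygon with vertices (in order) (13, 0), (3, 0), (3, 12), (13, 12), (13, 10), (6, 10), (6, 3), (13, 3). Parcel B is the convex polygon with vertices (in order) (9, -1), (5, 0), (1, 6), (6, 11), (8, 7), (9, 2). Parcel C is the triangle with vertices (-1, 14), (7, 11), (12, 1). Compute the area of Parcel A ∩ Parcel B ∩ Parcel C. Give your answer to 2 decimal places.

4.25

The intersection is the polygon with vertices (6,11), (6.5,10), (6,10), (6,7), (4,9).
By the shoelace formula its area is 4.25.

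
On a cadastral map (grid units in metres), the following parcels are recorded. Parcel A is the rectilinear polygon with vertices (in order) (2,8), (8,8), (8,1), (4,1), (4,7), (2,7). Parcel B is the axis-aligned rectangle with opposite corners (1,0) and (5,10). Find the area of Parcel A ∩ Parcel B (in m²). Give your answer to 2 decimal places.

The intersection is the polygon with vertices (5,8), (5,1), (4,1), (4,7), (2,7), (2,8).
By the shoelace formula its area is 9.00.

9.00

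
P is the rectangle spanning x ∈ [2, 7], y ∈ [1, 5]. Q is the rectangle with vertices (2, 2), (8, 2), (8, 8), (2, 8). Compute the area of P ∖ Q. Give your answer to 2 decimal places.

|P∩Q|: x∈[2,7], y∈[2,5] → 5·3 = 15.
|P| = 20.
|P ∖ Q| = |P| − |P∩Q| = 20 − 15 = 5.00.

5.00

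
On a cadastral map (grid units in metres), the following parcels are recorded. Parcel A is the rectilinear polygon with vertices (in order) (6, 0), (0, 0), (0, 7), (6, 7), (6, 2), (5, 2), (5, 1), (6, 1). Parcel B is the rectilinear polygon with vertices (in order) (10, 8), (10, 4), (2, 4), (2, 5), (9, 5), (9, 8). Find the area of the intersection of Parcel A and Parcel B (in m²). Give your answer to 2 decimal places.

The intersection is the polygon with vertices (6,4), (2,4), (2,5), (6,5).
By the shoelace formula its area is 4.00.

4.00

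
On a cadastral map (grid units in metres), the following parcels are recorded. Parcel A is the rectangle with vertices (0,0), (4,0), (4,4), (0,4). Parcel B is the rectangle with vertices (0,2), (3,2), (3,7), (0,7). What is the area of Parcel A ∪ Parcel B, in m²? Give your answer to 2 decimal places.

25.00

By inclusion–exclusion:
Individual areas: |Parcel A| = 16, |Parcel B| = 15.
|Parcel A∩Parcel B|: x∈[0,3], y∈[2,4] → 3·2 = 6.
|Parcel A ∪ Parcel B| = 31 − 6 = 25.00.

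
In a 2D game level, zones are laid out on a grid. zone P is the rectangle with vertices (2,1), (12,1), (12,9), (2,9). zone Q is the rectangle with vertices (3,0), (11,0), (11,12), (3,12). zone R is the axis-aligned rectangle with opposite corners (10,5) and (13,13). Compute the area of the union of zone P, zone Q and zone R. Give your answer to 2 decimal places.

125.00

By inclusion–exclusion:
Individual areas: |zone P| = 80, |zone Q| = 96, |zone R| = 24.
|zone P∩zone Q|: x∈[3,11], y∈[1,9] → 8·8 = 64.
|zone P∩zone R|: x∈[10,12], y∈[5,9] → 2·4 = 8.
|zone Q∩zone R|: x∈[10,11], y∈[5,12] → 1·7 = 7.
|zone P∩zone Q∩zone R| = 4.
|zone P ∪ zone Q ∪ zone R| = 200 − 79 + 4 = 125.00.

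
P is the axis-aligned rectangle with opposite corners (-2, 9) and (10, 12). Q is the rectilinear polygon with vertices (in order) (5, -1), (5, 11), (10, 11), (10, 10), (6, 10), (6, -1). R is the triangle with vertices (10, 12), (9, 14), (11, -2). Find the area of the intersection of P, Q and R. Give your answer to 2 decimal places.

0.56

The intersection is the polygon with vertices (9.5,10), (9.375,11), (10,11), (10,10).
By the shoelace formula its area is 0.56.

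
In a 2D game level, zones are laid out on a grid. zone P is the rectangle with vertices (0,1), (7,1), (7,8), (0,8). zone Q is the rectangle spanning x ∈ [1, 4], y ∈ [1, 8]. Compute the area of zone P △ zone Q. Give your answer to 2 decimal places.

|zone P∩zone Q|: x∈[1,4], y∈[1,8] → 3·7 = 21.
|zone P △ zone Q| = |zone P| + |zone Q| − 2·|zone P∩zone Q| = 49 + 21 − 42 = 28.00.

28.00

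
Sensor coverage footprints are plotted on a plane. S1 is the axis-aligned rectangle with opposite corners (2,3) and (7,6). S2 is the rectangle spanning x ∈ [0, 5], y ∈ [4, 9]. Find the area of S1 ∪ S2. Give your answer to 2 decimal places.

By inclusion–exclusion:
Individual areas: |S1| = 15, |S2| = 25.
|S1∩S2|: x∈[2,5], y∈[4,6] → 3·2 = 6.
|S1 ∪ S2| = 40 − 6 = 34.00.

34.00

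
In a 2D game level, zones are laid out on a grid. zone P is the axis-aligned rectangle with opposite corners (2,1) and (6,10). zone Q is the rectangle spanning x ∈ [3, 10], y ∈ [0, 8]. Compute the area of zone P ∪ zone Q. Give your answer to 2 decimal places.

71.00

By inclusion–exclusion:
Individual areas: |zone P| = 36, |zone Q| = 56.
|zone P∩zone Q|: x∈[3,6], y∈[1,8] → 3·7 = 21.
|zone P ∪ zone Q| = 92 − 21 = 71.00.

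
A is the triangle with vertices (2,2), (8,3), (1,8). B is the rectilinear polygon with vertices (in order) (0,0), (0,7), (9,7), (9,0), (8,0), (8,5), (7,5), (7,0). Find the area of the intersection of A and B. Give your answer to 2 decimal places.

17.44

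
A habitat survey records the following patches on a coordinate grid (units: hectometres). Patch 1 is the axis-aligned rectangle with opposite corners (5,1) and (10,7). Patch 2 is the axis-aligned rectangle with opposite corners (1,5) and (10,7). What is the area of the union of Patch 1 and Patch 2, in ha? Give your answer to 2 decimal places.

By inclusion–exclusion:
Individual areas: |Patch 1| = 30, |Patch 2| = 18.
|Patch 1∩Patch 2|: x∈[5,10], y∈[5,7] → 5·2 = 10.
|Patch 1 ∪ Patch 2| = 48 − 10 = 38.00.

38.00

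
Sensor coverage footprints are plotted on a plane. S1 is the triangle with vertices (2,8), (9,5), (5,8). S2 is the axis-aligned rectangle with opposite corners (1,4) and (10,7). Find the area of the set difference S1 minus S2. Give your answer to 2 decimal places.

2.50

|S1| = 4.5, |S1∩S2| = 2.
|S1 ∖ S2| = |S1| − |S1∩S2| = 4.5 − 2 = 2.50.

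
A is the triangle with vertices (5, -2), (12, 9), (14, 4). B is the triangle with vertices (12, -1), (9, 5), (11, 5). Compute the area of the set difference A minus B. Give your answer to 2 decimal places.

24.10

|A| = 28.5, |A∩B| = 4.3966.
|A ∖ B| = |A| − |A∩B| = 28.5 − 4.3966 = 24.10.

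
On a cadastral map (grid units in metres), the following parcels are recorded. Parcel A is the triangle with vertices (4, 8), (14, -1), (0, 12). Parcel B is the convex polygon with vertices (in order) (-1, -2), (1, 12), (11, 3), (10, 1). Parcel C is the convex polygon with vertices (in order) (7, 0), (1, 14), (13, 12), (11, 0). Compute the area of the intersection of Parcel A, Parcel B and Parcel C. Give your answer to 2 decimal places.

The intersection is the polygon with vertices (3.25,8.75), (3.085,9.136), (10.585,2.171), (10.552,2.103), (4,8).
By the shoelace formula its area is 1.47.

1.47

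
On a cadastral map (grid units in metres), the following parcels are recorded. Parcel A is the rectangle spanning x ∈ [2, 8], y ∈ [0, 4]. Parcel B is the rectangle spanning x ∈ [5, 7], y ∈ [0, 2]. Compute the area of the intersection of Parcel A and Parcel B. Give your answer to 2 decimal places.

4.00

|Parcel A∩Parcel B|: x∈[5,7], y∈[0,2] → 2·2 = 4.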